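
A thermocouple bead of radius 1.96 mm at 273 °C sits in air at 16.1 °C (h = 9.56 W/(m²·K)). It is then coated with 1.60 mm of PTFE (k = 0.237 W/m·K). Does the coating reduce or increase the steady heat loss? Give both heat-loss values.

Critical radius for a sphere: r_cr = 2k/h = 0.0496 m = 4.96 cm.
Outer radius after coating: r₂ = 0.00196 + 0.00160 = 0.00356 m.
Since r₁ < r_cr and r₂ ≤ r_cr, the coating moves toward the maximum at r_cr — heat loss rises.
Bare: R = 1/(4πr₁²h) = 2167 K/W; Q = 256.9/2167 = 0.119 W.
Coated: R = R_cond + R_conv = 733.8 K/W; Q = 256.9/733.8 = 0.350 W.

increases: 0.119 → 0.350 W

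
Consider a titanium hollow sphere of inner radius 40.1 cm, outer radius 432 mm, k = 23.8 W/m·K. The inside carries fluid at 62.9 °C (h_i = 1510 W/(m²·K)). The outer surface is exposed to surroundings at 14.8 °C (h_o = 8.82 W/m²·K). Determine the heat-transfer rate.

Treat each layer as a resistance in series:
  R_conv,in = 1/(4πr²h) = 1/(4π·0.401²·1510) = 3.277×10^-4 K/W
  R_titanium = (1/0.401 − 1/0.432)/(4πk) = 0.1790/(4π·23.8) = 5.983×10^-4 K/W
  R_conv,out = 1/(4πr²h) = 1/(4π·0.432²·8.82) = 0.04835 K/W
ΣR = 3.277×10^-4 + 5.983×10^-4 + 0.04835 = 0.04928 K/W
Q = ΔT/ΣR = (62.9 °C − 14.8 °C)/0.04928 = 976 W

Q = 976 W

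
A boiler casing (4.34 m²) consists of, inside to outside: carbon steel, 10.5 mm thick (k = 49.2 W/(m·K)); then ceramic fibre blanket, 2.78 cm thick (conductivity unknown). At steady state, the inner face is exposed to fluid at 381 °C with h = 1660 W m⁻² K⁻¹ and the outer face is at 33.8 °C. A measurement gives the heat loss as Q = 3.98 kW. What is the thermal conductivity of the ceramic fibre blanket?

k = 0.0736 W/m·K

ΣR = ΔT/Q = |381 − 33.8|/3980 = 0.08724 K/W
Known resistances:
  R_conv,in = 1/(hA) = 1/(1660·4.34) = 1.388×10^-4 K/W
  R_carbon steel = L/(kA) = 0.0105/(49.2·4.34) = 4.917×10^-5 K/W
R_ceramic fibre blanket = ΣR − ΣR_known = 0.08724 − 1.880×10^-4 = 0.08705 K/W
L/(kA) = 0.08705 ⇒ k = 0.0278/(0.08705·4.34) = 0.0736 W/m·K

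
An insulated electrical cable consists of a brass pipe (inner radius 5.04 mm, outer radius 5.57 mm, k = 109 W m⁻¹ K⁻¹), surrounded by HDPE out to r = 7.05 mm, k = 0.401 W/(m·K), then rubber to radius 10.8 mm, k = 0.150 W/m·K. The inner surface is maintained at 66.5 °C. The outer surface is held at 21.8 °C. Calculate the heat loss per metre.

Q' = 81.8 W/m

Resistance network (inner→outer):
  R'_brass = ln(0.00557/0.00504)/(2πk) = 0.09999/(2π·109) = 1.460×10^-4 m·K/W
  R'_HDPE = ln(0.00705/0.00557)/(2πk) = 0.2356/(2π·0.401) = 0.09352 m·K/W
  R'_rubber = ln(0.0108/0.00705)/(2πk) = 0.4265/(2π·0.150) = 0.4526 m·K/W
ΣR = 1.460×10^-4 + 0.09352 + 0.4526 = 0.5463 m·K/W
Q' = ΔT/ΣR = (66.5 °C − 21.8 °C)/0.5463 = 81.8 W/m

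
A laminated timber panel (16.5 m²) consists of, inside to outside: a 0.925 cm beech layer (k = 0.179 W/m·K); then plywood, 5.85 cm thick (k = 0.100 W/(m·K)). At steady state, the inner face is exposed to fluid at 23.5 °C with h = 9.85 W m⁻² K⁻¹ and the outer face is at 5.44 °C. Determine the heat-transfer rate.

Treat each layer as a resistance in series:
  R_conv,in = 1/(hA) = 1/(9.85·16.5) = 0.006153 K/W
  R_beech = L/(kA) = 0.00925/(0.179·16.5) = 0.003132 K/W
  R_plywood = L/(kA) = 0.0585/(0.100·16.5) = 0.03545 K/W
ΣR = 0.006153 + 0.003132 + 0.03545 = 0.04474 K/W
Q = ΔT/ΣR = (23.5 °C − 5.44 °C)/0.04474 = 404 W

Q = 404 W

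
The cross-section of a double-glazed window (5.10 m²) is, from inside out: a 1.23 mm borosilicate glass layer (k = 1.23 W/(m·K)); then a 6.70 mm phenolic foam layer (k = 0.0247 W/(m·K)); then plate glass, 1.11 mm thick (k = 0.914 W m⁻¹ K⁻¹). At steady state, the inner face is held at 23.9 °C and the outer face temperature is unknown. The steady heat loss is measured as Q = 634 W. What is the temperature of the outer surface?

Series resistances:
  R_borosilicate glass = L/(kA) = 0.00123/(1.23·5.10) = 1.961×10^-4 K/W
  R_phenolic foam = L/(kA) = 0.00670/(0.0247·5.10) = 0.05319 K/W
  R_plate glass = L/(kA) = 0.00111/(0.914·5.10) = 2.381×10^-4 K/W
ΣR = 0.05362 K/W
ΔT = Q·ΣR = 634 × 0.05362 = 34.00 K
Heat flows outward, so T_out = T_in − ΔT = 23.9 − 34.00 = -10.1 °C

T_out = -10.1 °C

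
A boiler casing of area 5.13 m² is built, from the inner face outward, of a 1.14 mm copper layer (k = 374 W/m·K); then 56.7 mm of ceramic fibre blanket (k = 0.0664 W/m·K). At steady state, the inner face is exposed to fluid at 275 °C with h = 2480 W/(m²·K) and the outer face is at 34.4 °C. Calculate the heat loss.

Q = 1440 W

Resistance network (inner→outer):
  R_conv,in = 1/(hA) = 1/(2480·5.13) = 7.860×10^-5 K/W
  R_copper = L/(kA) = 0.00114/(374·5.13) = 5.942×10^-7 K/W
  R_ceramic fibre blanket = L/(kA) = 0.0567/(0.0664·5.13) = 0.1665 K/W
ΣR = 7.860×10^-5 + 5.942×10^-7 + 0.1665 = 0.1666 K/W
Q = ΔT/ΣR = (275 °C − 34.4 °C)/0.1666 = 1440 W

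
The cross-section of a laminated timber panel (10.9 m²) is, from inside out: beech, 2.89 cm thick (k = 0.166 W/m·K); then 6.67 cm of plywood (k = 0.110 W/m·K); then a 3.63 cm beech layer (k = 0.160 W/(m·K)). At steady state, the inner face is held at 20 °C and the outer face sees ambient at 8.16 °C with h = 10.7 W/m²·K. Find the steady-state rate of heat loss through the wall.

Q = 117 W

Resistance network (inner→outer):
  R_beech = L/(kA) = 0.0289/(0.166·10.9) = 0.01597 K/W
  R_plywood = L/(kA) = 0.0667/(0.110·10.9) = 0.05563 K/W
  R_beech = L/(kA) = 0.0363/(0.160·10.9) = 0.02081 K/W
  R_conv,out = 1/(hA) = 1/(10.7·10.9) = 0.008574 K/W
ΣR = 0.01597 + 0.05563 + 0.02081 + 0.008574 = 0.1010 K/W
Q = ΔT/ΣR = (20 °C − 8.16 °C)/0.1010 = 117 W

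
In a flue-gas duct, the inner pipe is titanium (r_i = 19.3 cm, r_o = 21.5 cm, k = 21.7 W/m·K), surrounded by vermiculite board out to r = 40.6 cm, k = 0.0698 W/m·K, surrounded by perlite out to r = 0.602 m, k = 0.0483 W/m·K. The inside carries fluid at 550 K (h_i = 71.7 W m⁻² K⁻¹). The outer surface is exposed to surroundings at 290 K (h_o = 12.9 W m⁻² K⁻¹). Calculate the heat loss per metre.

Q' = 93.5 W/m

Treat each layer as a resistance in series:
  R'_conv,in = 1/(2πr h) = 1/(2π·0.193·71.7) = 0.01150 m·K/W
  R'_titanium = ln(0.215/0.193)/(2πk) = 0.1079/(2π·21.7) = 7.917×10^-4 m·K/W
  R'_vermiculite board = ln(0.406/0.215)/(2πk) = 0.6357/(2π·0.0698) = 1.450 m·K/W
  R'_perlite = ln(0.602/0.406)/(2πk) = 0.3939/(2π·0.0483) = 1.298 m·K/W
  R'_conv,out = 1/(2πr h) = 1/(2π·0.602·12.9) = 0.02049 m·K/W
ΣR = 0.01150 + 7.917×10^-4 + 1.450 + 1.298 + 0.02049 = 2.781 m·K/W
Q' = ΔT/ΣR = (550 K − 290 K)/2.781 = 93.5 W/m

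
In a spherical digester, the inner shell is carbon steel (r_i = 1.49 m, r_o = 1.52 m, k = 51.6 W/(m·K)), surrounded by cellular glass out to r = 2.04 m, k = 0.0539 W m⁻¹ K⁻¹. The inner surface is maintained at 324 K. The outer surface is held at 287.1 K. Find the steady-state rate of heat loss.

Q = 149 W

Treat each layer as a resistance in series:
  R_carbon steel = (1/1.49 − 1/1.52)/(4πk) = 0.01325/(4π·51.6) = 2.043×10^-5 K/W
  R_cellular glass = (1/1.52 − 1/2.04)/(4πk) = 0.1677/(4π·0.0539) = 0.2476 K/W
ΣR = 2.043×10^-5 + 0.2476 = 0.2476 K/W
Q = ΔT/ΣR = (324 K − 287.1 K)/0.2476 = 149 W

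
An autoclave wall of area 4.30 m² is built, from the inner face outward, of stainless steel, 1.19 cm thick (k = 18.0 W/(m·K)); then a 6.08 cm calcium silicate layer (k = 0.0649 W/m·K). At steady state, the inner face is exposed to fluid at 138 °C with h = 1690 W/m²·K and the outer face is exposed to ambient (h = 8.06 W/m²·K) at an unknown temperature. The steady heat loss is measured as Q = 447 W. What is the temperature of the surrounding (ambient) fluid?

T_out = 27.6 °C

Sum the resistances:
  R_conv,in = 1/(hA) = 1/(1690·4.30) = 1.376×10^-4 K/W
  R_stainless steel = L/(kA) = 0.0119/(18.0·4.30) = 1.537×10^-4 K/W
  R_calcium silicate = L/(kA) = 0.0608/(0.0649·4.30) = 0.2179 K/W
  R_conv,out = 1/(hA) = 1/(8.06·4.30) = 0.02885 K/W
ΣR = 0.2470 K/W
ΔT = Q·ΣR = 447 × 0.2470 = 110.4 K
Heat flows outward, so T_out = T_in − ΔT = 138 − 110.4 = 27.6 °C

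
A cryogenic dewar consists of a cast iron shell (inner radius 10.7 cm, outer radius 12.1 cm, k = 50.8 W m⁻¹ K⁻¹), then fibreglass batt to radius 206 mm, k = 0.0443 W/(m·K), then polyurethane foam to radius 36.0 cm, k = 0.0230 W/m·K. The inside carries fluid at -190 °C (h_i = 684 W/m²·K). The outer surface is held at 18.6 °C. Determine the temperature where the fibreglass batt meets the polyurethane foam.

T = -93.9 °C

Treat each layer as a resistance in series:
  R_conv,in = 1/(4πr²h) = 1/(4π·0.107²·684) = 0.01016 K/W
  R_cast iron = (1/0.107 − 1/0.121)/(4πk) = 1.081/(4π·50.8) = 0.001694 K/W
  R_fibreglass batt = (1/0.121 − 1/0.206)/(4πk) = 3.410/(4π·0.0443) = 6.126 K/W
  R_polyurethane foam = (1/0.206 − 1/0.360)/(4πk) = 2.077/(4π·0.0230) = 7.185 K/W
ΣR = 0.01016 + 0.001694 + 6.126 + 7.185 = 13.32 K/W
Q = ΔT/ΣR = (-190 °C − 18.6 °C)/13.32 = -15.66 W
From the inner boundary to the fibreglass batt/polyurethane foam interface, ΣR_partial = 6.138 K/W.
T_interface = T_in − Q·ΣR_partial = -190 °C − (-15.66)(6.138) = -93.9 °C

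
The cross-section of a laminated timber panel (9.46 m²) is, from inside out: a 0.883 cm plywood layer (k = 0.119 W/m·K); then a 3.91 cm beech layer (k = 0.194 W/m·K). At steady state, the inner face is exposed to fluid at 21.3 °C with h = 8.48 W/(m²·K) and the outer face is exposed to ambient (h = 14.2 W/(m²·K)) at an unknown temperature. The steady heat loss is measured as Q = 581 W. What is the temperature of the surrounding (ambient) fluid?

Series resistances:
  R_conv,in = 1/(hA) = 1/(8.48·9.46) = 0.01247 K/W
  R_plywood = L/(kA) = 0.00883/(0.119·9.46) = 0.007844 K/W
  R_beech = L/(kA) = 0.0391/(0.194·9.46) = 0.02131 K/W
  R_conv,out = 1/(hA) = 1/(14.2·9.46) = 0.007444 K/W
ΣR = 0.04906 K/W
ΔT = Q·ΣR = 581 × 0.04906 = 28.50 K
Heat flows outward, so T_out = T_in − ΔT = 21.3 − 28.50 = -7.20 °C

T_out = -7.20 °C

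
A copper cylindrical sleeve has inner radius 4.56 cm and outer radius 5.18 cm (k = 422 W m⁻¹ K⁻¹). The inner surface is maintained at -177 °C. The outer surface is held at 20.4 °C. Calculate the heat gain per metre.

Q' = 4110 kW/m

Q' = 2πk·ΔT/ln(r₂/r₁) = 2π × 422 × 197.4 / ln(0.0518/0.0456) = 4.11×10^6 W/m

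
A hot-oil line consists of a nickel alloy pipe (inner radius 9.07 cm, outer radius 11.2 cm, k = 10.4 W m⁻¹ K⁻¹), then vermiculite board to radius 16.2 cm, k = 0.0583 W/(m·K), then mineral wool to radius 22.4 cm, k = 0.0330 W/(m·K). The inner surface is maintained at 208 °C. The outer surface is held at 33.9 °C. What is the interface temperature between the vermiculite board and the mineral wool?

Treat each layer as a resistance in series:
  R'_nickel alloy = ln(0.112/0.0907)/(2πk) = 0.2109/(2π·10.4) = 0.003228 m·K/W
  R'_vermiculite board = ln(0.162/0.112)/(2πk) = 0.3691/(2π·0.0583) = 1.008 m·K/W
  R'_mineral wool = ln(0.224/0.162)/(2πk) = 0.3240/(2π·0.0330) = 1.563 m·K/W
ΣR = 0.003228 + 1.008 + 1.563 = 2.574 m·K/W
Q' = ΔT/ΣR = (208 °C − 33.9 °C)/2.574 = 67.64 W/m
From the inner boundary to the vermiculite board/mineral wool interface, ΣR_partial = 1.011 m·K/W.
T_interface = T_in − Q'·ΣR_partial = 208 °C − (67.64)(1.011) = 140 °C

T = 140 °C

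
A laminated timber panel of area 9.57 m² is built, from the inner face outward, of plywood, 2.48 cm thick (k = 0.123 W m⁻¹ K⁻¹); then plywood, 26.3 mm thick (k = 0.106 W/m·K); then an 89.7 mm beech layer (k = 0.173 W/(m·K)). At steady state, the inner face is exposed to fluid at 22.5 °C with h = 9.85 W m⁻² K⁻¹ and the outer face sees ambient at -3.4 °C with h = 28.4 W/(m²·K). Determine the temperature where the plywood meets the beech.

T = 9.58 °C

Resistance network (inner→outer):
  R_conv,in = 1/(hA) = 1/(9.85·9.57) = 0.01061 K/W
  R_plywood = L/(kA) = 0.0248/(0.123·9.57) = 0.02107 K/W
  R_plywood = L/(kA) = 0.0263/(0.106·9.57) = 0.02593 K/W
  R_beech = L/(kA) = 0.0897/(0.173·9.57) = 0.05418 K/W
  R_conv,out = 1/(hA) = 1/(28.4·9.57) = 0.003679 K/W
ΣR = 0.01061 + 0.02107 + 0.02593 + 0.05418 + 0.003679 = 0.1155 K/W
Q = ΔT/ΣR = (22.5 °C − -3.4 °C)/0.1155 = 224.2 W
From the inner boundary to the plywood/beech interface, ΣR_partial = 0.05761 K/W.
T_interface = T_in − Q·ΣR_partial = 22.5 °C − (224.2)(0.05761) = 9.58 °C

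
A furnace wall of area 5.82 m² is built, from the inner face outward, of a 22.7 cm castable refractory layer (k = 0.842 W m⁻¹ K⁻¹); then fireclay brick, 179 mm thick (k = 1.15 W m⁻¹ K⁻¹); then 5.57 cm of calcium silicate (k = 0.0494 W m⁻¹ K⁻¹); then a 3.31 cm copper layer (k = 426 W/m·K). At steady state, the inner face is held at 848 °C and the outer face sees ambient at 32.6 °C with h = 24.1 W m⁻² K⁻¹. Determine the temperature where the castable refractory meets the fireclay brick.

T = 710 °C

Resistance network (inner→outer):
  R_castable refractory = L/(kA) = 0.227/(0.842·5.82) = 0.04632 K/W
  R_fireclay brick = L/(kA) = 0.179/(1.15·5.82) = 0.02674 K/W
  R_calcium silicate = L/(kA) = 0.0557/(0.0494·5.82) = 0.1937 K/W
  R_copper = L/(kA) = 0.0331/(426·5.82) = 1.335×10^-5 K/W
  R_conv,out = 1/(hA) = 1/(24.1·5.82) = 0.007130 K/W
ΣR = 0.04632 + 0.02674 + 0.1937 + 1.335×10^-5 + 0.007130 = 0.2739 K/W
Q = ΔT/ΣR = (848 °C − 32.6 °C)/0.2739 = 2977 W
From the inner boundary to the castable refractory/fireclay brick interface, ΣR_partial = 0.04632 K/W.
T_interface = T_in − Q·ΣR_partial = 848 °C − (2977)(0.04632) = 710 °C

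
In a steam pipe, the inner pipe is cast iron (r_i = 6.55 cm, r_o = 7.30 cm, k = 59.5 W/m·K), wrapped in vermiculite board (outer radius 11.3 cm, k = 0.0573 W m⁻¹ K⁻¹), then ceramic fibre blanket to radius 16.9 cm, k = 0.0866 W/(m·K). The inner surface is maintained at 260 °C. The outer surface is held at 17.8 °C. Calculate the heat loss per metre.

Q' = 124 W/m

Series thermal resistances, inner to outer:
  R'_cast iron = ln(0.0730/0.0655)/(2πk) = 0.1084/(2π·59.5) = 2.900×10^-4 m·K/W
  R'_vermiculite board = ln(0.113/0.0730)/(2πk) = 0.4369/(2π·0.0573) = 1.214 m·K/W
  R'_ceramic fibre blanket = ln(0.169/0.113)/(2πk) = 0.4025/(2π·0.0866) = 0.7397 m·K/W
ΣR = 2.900×10^-4 + 1.214 + 0.7397 = 1.954 m·K/W
Q' = ΔT/ΣR = (260 °C − 17.8 °C)/1.954 = 124 W/m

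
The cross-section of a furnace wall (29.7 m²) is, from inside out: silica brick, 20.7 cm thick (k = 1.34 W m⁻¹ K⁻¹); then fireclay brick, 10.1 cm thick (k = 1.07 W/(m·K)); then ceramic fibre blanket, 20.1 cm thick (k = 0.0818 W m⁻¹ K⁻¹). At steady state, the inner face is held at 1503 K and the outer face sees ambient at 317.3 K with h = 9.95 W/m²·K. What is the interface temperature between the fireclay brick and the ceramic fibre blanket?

Series thermal resistances, inner to outer:
  R_silica brick = L/(kA) = 0.207/(1.34·29.7) = 0.005201 K/W
  R_fireclay brick = L/(kA) = 0.101/(1.07·29.7) = 0.003178 K/W
  R_ceramic fibre blanket = L/(kA) = 0.201/(0.0818·29.7) = 0.08273 K/W
  R_conv,out = 1/(hA) = 1/(9.95·29.7) = 0.003384 K/W
ΣR = 0.005201 + 0.003178 + 0.08273 + 0.003384 = 0.09449 K/W
Q = ΔT/ΣR = (1503 K − 317.3 K)/0.09449 = 12550 W
From the inner boundary to the fireclay brick/ceramic fibre blanket interface, ΣR_partial = 0.008379 K/W.
T_interface = T_in − Q·ΣR_partial = 1503 K − (12550)(0.008379) = 1398 K

T = 1398 K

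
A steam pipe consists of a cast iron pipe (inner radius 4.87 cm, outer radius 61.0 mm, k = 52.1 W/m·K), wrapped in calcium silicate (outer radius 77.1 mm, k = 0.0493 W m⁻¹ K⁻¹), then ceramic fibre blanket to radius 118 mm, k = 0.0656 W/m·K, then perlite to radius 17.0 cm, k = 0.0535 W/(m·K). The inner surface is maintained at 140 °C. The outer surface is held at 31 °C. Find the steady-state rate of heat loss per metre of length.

Resistance network (inner→outer):
  R'_cast iron = ln(0.0610/0.0487)/(2πk) = 0.2252/(2π·52.1) = 6.879×10^-4 m·K/W
  R'_calcium silicate = ln(0.0771/0.0610)/(2πk) = 0.2342/(2π·0.0493) = 0.7562 m·K/W
  R'_ceramic fibre blanket = ln(0.118/0.0771)/(2πk) = 0.4256/(2π·0.0656) = 1.033 m·K/W
  R'_perlite = ln(0.170/0.118)/(2πk) = 0.3651/(2π·0.0535) = 1.086 m·K/W
ΣR = 6.879×10^-4 + 0.7562 + 1.033 + 1.086 = 2.876 m·K/W
Q' = ΔT/ΣR = (140 °C − 31 °C)/2.876 = 37.9 W/m

Q' = 37.9 W/m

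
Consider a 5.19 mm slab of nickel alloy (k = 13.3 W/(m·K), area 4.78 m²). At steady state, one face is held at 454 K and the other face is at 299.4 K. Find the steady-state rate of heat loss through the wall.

Q = 1890 kW

Q = kA·ΔT/L = 13.3 × 4.78 × |454 K − 299.4 K| / 0.00519 = 1.89×10^6 W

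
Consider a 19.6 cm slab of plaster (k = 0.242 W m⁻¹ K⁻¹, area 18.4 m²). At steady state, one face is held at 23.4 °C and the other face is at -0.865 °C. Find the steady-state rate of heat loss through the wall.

Q = kA·ΔT/L = 0.242 × 18.4 × |23.4 °C − -0.865 °C| / 0.196 = 551 W

Q = 551 W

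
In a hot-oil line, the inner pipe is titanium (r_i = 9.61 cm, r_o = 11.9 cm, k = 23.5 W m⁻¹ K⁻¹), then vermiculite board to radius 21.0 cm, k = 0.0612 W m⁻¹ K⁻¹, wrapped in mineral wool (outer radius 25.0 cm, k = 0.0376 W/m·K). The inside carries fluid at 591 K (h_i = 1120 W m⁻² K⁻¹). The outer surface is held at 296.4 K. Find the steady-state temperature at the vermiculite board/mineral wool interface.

T = 394 K

Treat each layer as a resistance in series:
  R'_conv,in = 1/(2πr h) = 1/(2π·0.0961·1120) = 0.001479 m·K/W
  R'_titanium = ln(0.119/0.0961)/(2πk) = 0.2137/(2π·23.5) = 0.001448 m·K/W
  R'_vermiculite board = ln(0.210/0.119)/(2πk) = 0.5680/(2π·0.0612) = 1.477 m·K/W
  R'_mineral wool = ln(0.250/0.210)/(2πk) = 0.1744/(2π·0.0376) = 0.7380 m·K/W
ΣR = 0.001479 + 0.001448 + 1.477 + 0.7380 = 2.218 m·K/W
Q' = ΔT/ΣR = (591 K − 296.4 K)/2.218 = 132.8 W/m
From the inner boundary to the vermiculite board/mineral wool interface, ΣR_partial = 1.480 m·K/W.
T_interface = T_in − Q'·ΣR_partial = 591 K − (132.8)(1.480) = 394 K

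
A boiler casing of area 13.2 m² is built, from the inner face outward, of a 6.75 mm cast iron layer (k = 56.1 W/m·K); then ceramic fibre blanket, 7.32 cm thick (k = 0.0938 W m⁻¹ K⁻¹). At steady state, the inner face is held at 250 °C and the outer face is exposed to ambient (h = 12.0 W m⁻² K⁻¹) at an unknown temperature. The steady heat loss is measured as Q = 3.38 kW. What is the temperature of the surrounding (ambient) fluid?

T_out = 28.8 °C

Sum the resistances:
  R_cast iron = L/(kA) = 0.00675/(56.1·13.2) = 9.115×10^-6 K/W
  R_ceramic fibre blanket = L/(kA) = 0.0732/(0.0938·13.2) = 0.05912 K/W
  R_conv,out = 1/(hA) = 1/(12.0·13.2) = 0.006313 K/W
ΣR = 0.06544 K/W
ΔT = Q·ΣR = 3380 × 0.06544 = 221.2 K
Heat flows outward, so T_out = T_in − ΔT = 250 − 221.2 = 28.8 °C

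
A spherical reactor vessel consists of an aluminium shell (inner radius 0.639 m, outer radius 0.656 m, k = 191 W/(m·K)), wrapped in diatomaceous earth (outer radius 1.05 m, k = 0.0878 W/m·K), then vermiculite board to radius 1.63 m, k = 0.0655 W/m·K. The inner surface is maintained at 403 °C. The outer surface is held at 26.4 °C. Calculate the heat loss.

Resistance network (inner→outer):
  R_aluminium = (1/0.639 − 1/0.656)/(4πk) = 0.04055/(4π·191) = 1.690×10^-5 K/W
  R_diatomaceous earth = (1/0.656 − 1/1.05)/(4πk) = 0.5720/(4π·0.0878) = 0.5184 K/W
  R_vermiculite board = (1/1.05 − 1/1.63)/(4πk) = 0.3389/(4π·0.0655) = 0.4117 K/W
ΣR = 1.690×10^-5 + 0.5184 + 0.4117 = 0.9301 K/W
Q = ΔT/ΣR = (403 °C − 26.4 °C)/0.9301 = 405 W

Q = 405 W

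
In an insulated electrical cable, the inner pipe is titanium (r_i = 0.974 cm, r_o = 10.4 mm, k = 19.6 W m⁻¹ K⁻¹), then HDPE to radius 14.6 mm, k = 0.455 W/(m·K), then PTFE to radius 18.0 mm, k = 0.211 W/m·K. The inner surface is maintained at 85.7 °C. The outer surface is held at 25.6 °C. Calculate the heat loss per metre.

Series thermal resistances, inner to outer:
  R'_titanium = ln(0.0104/0.00974)/(2πk) = 0.06556/(2π·19.6) = 5.324×10^-4 m·K/W
  R'_HDPE = ln(0.0146/0.0104)/(2πk) = 0.3392/(2π·0.455) = 0.1187 m·K/W
  R'_PTFE = ln(0.0180/0.0146)/(2πk) = 0.2094/(2π·0.211) = 0.1579 m·K/W
ΣR = 5.324×10^-4 + 0.1187 + 0.1579 = 0.2771 m·K/W
Q' = ΔT/ΣR = (85.7 °C − 25.6 °C)/0.2771 = 217 W/m

Q' = 217 W/m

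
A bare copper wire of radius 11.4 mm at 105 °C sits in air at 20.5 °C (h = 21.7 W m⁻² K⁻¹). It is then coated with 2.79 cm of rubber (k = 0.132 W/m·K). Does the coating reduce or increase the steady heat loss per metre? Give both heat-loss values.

Critical radius for a cylinder: r_cr = k/h = 0.00608 m = 0.608 cm.
Outer radius after coating: r₂ = 0.0114 + 0.0279 = 0.0393 m.
Since r₁ ≥ r_cr, any added insulation reduces the heat loss.
Bare: R = 1/(2πr₁h) = 0.6434 m·K/W; Q = 84.5/0.6434 = 131 W/m.
Coated: R = R_cond + R_conv = 1.679 m·K/W; Q = 84.5/1.679 = 50.3 W/m.

reduces: 131 → 50.3 W/m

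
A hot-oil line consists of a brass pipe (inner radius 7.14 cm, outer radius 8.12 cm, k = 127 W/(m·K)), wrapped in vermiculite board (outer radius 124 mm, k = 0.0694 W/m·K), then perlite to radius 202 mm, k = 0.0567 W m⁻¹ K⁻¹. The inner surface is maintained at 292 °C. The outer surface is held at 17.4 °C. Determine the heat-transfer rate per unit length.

Treat each layer as a resistance in series:
  R'_brass = ln(0.0812/0.0714)/(2πk) = 0.1286/(2π·127) = 1.612×10^-4 m·K/W
  R'_vermiculite board = ln(0.124/0.0812)/(2πk) = 0.4234/(2π·0.0694) = 0.9709 m·K/W
  R'_perlite = ln(0.202/0.124)/(2πk) = 0.4880/(2π·0.0567) = 1.370 m·K/W
ΣR = 1.612×10^-4 + 0.9709 + 1.370 = 2.341 m·K/W
Q' = ΔT/ΣR = (292 °C − 17.4 °C)/2.341 = 117 W/m

Q' = 117 W/m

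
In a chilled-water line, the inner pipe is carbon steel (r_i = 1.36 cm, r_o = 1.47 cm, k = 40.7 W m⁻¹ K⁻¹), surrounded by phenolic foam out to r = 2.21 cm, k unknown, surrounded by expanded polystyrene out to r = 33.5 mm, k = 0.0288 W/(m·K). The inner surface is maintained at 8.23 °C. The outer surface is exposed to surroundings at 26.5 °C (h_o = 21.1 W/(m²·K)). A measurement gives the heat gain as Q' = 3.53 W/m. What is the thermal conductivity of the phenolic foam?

ΣR = ΔT/Q' = |8.23 − 26.5|/3.53 = 5.176 m·K/W
Known resistances:
  R'_carbon steel = ln(0.0147/0.0136)/(2πk) = 0.07778/(2π·40.7) = 3.041×10^-4 m·K/W
  R'_expanded polystyrene = ln(0.0335/0.0221)/(2πk) = 0.4160/(2π·0.0288) = 2.299 m·K/W
  R'_conv,out = 1/(2πr h) = 1/(2π·0.0335·21.1) = 0.2252 m·K/W
R_phenolic foam = ΣR − ΣR_known = 5.176 − 2.525 = 2.651 m·K/W
ln(r₂/r₁)/(2πk) = 2.651 ⇒ k = 0.4077/(2π·2.651) = 0.0245 W/m·K

k = 0.0245 W/m·K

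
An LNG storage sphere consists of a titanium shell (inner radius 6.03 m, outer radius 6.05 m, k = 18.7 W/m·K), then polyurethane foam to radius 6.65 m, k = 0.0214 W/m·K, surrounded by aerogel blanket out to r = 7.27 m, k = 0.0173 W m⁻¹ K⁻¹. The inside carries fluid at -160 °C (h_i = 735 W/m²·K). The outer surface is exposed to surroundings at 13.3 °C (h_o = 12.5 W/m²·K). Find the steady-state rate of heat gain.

Q = 1510 W

Series thermal resistances, inner to outer:
  R_conv,in = 1/(4πr²h) = 1/(4π·6.03²·735) = 2.978×10^-6 K/W
  R_titanium = (1/6.03 − 1/6.05)/(4πk) = 5.482×10^-4/(4π·18.7) = 2.333×10^-6 K/W
  R_polyurethane foam = (1/6.05 − 1/6.65)/(4πk) = 0.01491/(4π·0.0214) = 0.05546 K/W
  R_aerogel blanket = (1/6.65 − 1/7.27)/(4πk) = 0.01282/(4π·0.0173) = 0.05899 K/W
  R_conv,out = 1/(4πr²h) = 1/(4π·7.27²·12.5) = 1.205×10^-4 K/W
ΣR = 2.978×10^-6 + 2.333×10^-6 + 0.05546 + 0.05899 + 1.205×10^-4 = 0.1146 K/W
Q = ΔT/ΣR = (-160 °C − 13.3 °C)/0.1146 = -1510 W
(Negative Q ⇒ heat flows inward; heat gain = 1510 W.)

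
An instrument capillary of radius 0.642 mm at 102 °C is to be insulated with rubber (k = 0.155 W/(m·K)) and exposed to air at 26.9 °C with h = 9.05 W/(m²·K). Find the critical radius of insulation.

For a cylinder, r_cr = k_ins/h = 0.155/9.05 = 0.0171 m = 1.71 cm

r_cr = 1.71 cm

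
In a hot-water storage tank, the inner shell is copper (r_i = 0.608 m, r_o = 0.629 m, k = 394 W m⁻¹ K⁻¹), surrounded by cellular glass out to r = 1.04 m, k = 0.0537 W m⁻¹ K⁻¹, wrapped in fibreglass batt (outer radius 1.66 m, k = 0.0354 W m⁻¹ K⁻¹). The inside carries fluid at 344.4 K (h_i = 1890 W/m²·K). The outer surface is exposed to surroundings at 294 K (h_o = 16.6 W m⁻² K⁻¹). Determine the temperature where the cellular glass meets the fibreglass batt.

T = 317.4 K

Treat each layer as a resistance in series:
  R_conv,in = 1/(4πr²h) = 1/(4π·0.608²·1890) = 1.139×10^-4 K/W
  R_copper = (1/0.608 − 1/0.629)/(4πk) = 0.05491/(4π·394) = 1.109×10^-5 K/W
  R_cellular glass = (1/0.629 − 1/1.04)/(4πk) = 0.6283/(4π·0.0537) = 0.9311 K/W
  R_fibreglass batt = (1/1.04 − 1/1.66)/(4πk) = 0.3591/(4π·0.0354) = 0.8073 K/W
  R_conv,out = 1/(4πr²h) = 1/(4π·1.66²·16.6) = 0.001740 K/W
ΣR = 1.139×10^-4 + 1.109×10^-5 + 0.9311 + 0.8073 + 0.001740 = 1.740 K/W
Q = ΔT/ΣR = (344.4 K − 294 K)/1.740 = 28.97 W
From the inner boundary to the cellular glass/fibreglass batt interface, ΣR_partial = 0.9312 K/W.
T_interface = T_in − Q·ΣR_partial = 344.4 K − (28.97)(0.9312) = 317.4 K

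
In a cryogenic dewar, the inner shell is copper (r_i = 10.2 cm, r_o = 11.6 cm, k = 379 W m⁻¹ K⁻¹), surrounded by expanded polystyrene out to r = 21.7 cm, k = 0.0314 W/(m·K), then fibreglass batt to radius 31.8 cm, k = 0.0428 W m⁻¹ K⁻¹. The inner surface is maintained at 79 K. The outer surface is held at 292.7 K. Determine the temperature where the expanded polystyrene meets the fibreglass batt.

T = 247.6 K

Resistance network (inner→outer):
  R_copper = (1/0.102 − 1/0.116)/(4πk) = 1.183/(4π·379) = 2.484×10^-4 K/W
  R_expanded polystyrene = (1/0.116 − 1/0.217)/(4πk) = 4.012/(4π·0.0314) = 10.17 K/W
  R_fibreglass batt = (1/0.217 − 1/0.318)/(4πk) = 1.464/(4π·0.0428) = 2.721 K/W
ΣR = 2.484×10^-4 + 10.17 + 2.721 = 12.89 K/W
Q = ΔT/ΣR = (79 K − 292.7 K)/12.89 = -16.58 W
From the inner boundary to the expanded polystyrene/fibreglass batt interface, ΣR_partial = 10.17 K/W.
T_interface = T_in − Q·ΣR_partial = 79 K − (-16.58)(10.17) = 247.6 K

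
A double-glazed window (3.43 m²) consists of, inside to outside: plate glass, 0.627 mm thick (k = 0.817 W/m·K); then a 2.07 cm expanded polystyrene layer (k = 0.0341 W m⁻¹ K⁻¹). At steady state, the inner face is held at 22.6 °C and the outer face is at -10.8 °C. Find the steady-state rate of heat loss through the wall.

Resistance network (inner→outer):
  R_plate glass = L/(kA) = 6.27×10^-4/(0.817·3.43) = 2.237×10^-4 K/W
  R_expanded polystyrene = L/(kA) = 0.0207/(0.0341·3.43) = 0.1770 K/W
ΣR = 2.237×10^-4 + 0.1770 = 0.1772 K/W
Q = ΔT/ΣR = (22.6 °C − -10.8 °C)/0.1772 = 188 W

Q = 188 W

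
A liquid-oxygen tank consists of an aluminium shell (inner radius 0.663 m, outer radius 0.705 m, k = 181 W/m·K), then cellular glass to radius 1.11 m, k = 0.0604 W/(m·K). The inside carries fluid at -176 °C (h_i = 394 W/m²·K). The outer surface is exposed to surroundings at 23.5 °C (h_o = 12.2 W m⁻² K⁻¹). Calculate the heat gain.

Q = 290 W

Resistance network (inner→outer):
  R_conv,in = 1/(4πr²h) = 1/(4π·0.663²·394) = 4.595×10^-4 K/W
  R_aluminium = (1/0.663 − 1/0.705)/(4πk) = 0.08986/(4π·181) = 3.951×10^-5 K/W
  R_cellular glass = (1/0.705 − 1/1.11)/(4πk) = 0.5175/(4π·0.0604) = 0.6819 K/W
  R_conv,out = 1/(4πr²h) = 1/(4π·1.11²·12.2) = 0.005294 K/W
ΣR = 4.595×10^-4 + 3.951×10^-5 + 0.6819 + 0.005294 = 0.6877 K/W
Q = ΔT/ΣR = (-176 °C − 23.5 °C)/0.6877 = -290 W
(Negative Q ⇒ heat flows inward; heat gain = 290 W.)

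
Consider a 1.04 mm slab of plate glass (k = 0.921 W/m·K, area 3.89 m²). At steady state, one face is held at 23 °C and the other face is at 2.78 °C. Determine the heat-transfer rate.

Q = 69700 W

Q = kA·ΔT/L = 0.921 × 3.89 × |23 °C − 2.78 °C| / 0.00104 = 69700 W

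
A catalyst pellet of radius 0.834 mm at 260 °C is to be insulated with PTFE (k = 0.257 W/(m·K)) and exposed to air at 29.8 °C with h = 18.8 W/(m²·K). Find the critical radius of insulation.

r_cr = 2.73 cm

For a sphere, r_cr = 2k_ins/h = 2·0.257/18.8 = 0.0273 m = 2.73 cm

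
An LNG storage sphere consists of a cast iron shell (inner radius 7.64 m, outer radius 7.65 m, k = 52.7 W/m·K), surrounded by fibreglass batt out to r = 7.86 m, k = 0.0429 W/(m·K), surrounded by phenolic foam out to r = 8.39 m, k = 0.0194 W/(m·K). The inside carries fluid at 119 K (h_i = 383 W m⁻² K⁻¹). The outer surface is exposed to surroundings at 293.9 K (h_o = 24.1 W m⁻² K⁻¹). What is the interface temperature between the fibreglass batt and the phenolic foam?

Series thermal resistances, inner to outer:
  R_conv,in = 1/(4πr²h) = 1/(4π·7.64²·383) = 3.560×10^-6 K/W
  R_cast iron = (1/7.64 − 1/7.65)/(4πk) = 1.711×10^-4/(4π·52.7) = 2.584×10^-7 K/W
  R_fibreglass batt = (1/7.65 − 1/7.86)/(4πk) = 0.003492/(4π·0.0429) = 0.006478 K/W
  R_phenolic foam = (1/7.86 − 1/8.39)/(4πk) = 0.008037/(4π·0.0194) = 0.03297 K/W
  R_conv,out = 1/(4πr²h) = 1/(4π·8.39²·24.1) = 4.691×10^-5 K/W
ΣR = 3.560×10^-6 + 2.584×10^-7 + 0.006478 + 0.03297 + 4.691×10^-5 = 0.03950 K/W
Q = ΔT/ΣR = (119 K − 293.9 K)/0.03950 = -4428 W
From the inner boundary to the fibreglass batt/phenolic foam interface, ΣR_partial = 0.006482 K/W.
T_interface = T_in − Q·ΣR_partial = 119 K − (-4428)(0.006482) = 148 K

T = 148 K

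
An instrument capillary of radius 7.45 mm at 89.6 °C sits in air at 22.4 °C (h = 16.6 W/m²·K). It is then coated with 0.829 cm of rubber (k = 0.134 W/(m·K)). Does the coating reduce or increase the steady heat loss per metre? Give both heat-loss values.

reduces: 52.2 → 44.9 W/m

Critical radius for a cylinder: r_cr = k/h = 0.00807 m = 0.807 cm.
Outer radius after coating: r₂ = 0.00745 + 0.00829 = 0.01574 m.
r₁ < r_cr < r₂: heat loss rises to a maximum at r_cr then falls. Whether the coating helps depends on whether Q(r₂) has dropped back below Q(r₁).
Bare: R = 1/(2πr₁h) = 1.287 m·K/W; Q = 67.2/1.287 = 52.2 W/m.
Coated: R = R_cond + R_conv = 1.498 m·K/W; Q = 67.2/1.498 = 44.9 W/m.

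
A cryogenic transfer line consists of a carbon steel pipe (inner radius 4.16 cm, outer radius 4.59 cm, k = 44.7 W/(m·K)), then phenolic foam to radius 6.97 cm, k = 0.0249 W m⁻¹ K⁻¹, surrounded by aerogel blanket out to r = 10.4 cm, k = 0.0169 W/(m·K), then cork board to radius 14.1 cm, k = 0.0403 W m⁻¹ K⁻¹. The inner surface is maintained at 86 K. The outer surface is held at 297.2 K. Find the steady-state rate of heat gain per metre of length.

Series thermal resistances, inner to outer:
  R'_carbon steel = ln(0.0459/0.0416)/(2πk) = 0.09836/(2π·44.7) = 3.502×10^-4 m·K/W
  R'_phenolic foam = ln(0.0697/0.0459)/(2πk) = 0.4177/(2π·0.0249) = 2.670 m·K/W
  R'_aerogel blanket = ln(0.104/0.0697)/(2πk) = 0.4002/(2π·0.0169) = 3.769 m·K/W
  R'_cork board = ln(0.141/0.104)/(2πk) = 0.3044/(2π·0.0403) = 1.202 m·K/W
ΣR = 3.502×10^-4 + 2.670 + 3.769 + 1.202 = 7.641 m·K/W
Q' = ΔT/ΣR = (86 K − 297.2 K)/7.641 = -27.6 W/m
(Negative Q' ⇒ heat flows inward; heat gain = 27.6 W/m.)

Q' = 27.6 W/m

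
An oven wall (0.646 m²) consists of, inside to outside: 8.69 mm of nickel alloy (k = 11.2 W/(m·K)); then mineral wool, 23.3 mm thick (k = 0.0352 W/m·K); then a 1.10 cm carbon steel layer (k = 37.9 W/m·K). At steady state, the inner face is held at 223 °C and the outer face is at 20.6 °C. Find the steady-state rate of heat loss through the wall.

Q = 197 W

Treat each layer as a resistance in series:
  R_nickel alloy = L/(kA) = 0.00869/(11.2·0.646) = 0.001201 K/W
  R_mineral wool = L/(kA) = 0.0233/(0.0352·0.646) = 1.025 K/W
  R_carbon steel = L/(kA) = 0.0110/(37.9·0.646) = 4.493×10^-4 K/W
ΣR = 0.001201 + 1.025 + 4.493×10^-4 = 1.027 K/W
Q = ΔT/ΣR = (223 °C − 20.6 °C)/1.027 = 197 W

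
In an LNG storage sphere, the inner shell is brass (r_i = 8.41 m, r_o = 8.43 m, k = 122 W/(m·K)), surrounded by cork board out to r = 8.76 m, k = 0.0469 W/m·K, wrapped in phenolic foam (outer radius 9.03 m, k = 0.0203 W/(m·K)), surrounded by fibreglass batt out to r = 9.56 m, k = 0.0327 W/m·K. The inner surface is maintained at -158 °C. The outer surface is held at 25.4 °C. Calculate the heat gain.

Q = 5110 W

Treat each layer as a resistance in series:
  R_brass = (1/8.41 − 1/8.43)/(4πk) = 2.821×10^-4/(4π·122) = 1.840×10^-7 K/W
  R_cork board = (1/8.43 − 1/8.76)/(4πk) = 0.004469/(4π·0.0469) = 0.007582 K/W
  R_phenolic foam = (1/8.76 − 1/9.03)/(4πk) = 0.003413/(4π·0.0203) = 0.01338 K/W
  R_fibreglass batt = (1/9.03 − 1/9.56)/(4πk) = 0.006139/(4π·0.0327) = 0.01494 K/W
ΣR = 1.840×10^-7 + 0.007582 + 0.01338 + 0.01494 = 0.03590 K/W
Q = ΔT/ΣR = (-158 °C − 25.4 °C)/0.03590 = -5110 W
(Negative Q ⇒ heat flows inward; heat gain = 5110 W.)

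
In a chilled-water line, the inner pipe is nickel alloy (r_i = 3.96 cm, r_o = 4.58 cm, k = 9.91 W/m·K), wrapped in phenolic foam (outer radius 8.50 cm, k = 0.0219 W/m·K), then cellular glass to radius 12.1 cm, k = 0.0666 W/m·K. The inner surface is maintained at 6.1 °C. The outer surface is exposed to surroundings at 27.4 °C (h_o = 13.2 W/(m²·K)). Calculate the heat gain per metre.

Resistance network (inner→outer):
  R'_nickel alloy = ln(0.0458/0.0396)/(2πk) = 0.1455/(2π·9.91) = 0.002336 m·K/W
  R'_phenolic foam = ln(0.0850/0.0458)/(2πk) = 0.6184/(2π·0.0219) = 4.494 m·K/W
  R'_cellular glass = ln(0.121/0.0850)/(2πk) = 0.3531/(2π·0.0666) = 0.8439 m·K/W
  R'_conv,out = 1/(2πr h) = 1/(2π·0.121·13.2) = 0.09965 m·K/W
ΣR = 0.002336 + 4.494 + 0.8439 + 0.09965 = 5.440 m·K/W
Q' = ΔT/ΣR = (6.1 °C − 27.4 °C)/5.440 = -3.92 W/m
(Negative Q' ⇒ heat flows inward; heat gain = 3.92 W/m.)

Q' = 3.92 W/m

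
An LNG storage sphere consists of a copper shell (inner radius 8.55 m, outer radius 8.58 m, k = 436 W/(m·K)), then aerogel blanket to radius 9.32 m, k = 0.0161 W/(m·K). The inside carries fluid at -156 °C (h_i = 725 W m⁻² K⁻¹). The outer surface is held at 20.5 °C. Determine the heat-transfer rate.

Series thermal resistances, inner to outer:
  R_conv,in = 1/(4πr²h) = 1/(4π·8.55²·725) = 1.501×10^-6 K/W
  R_copper = (1/8.55 − 1/8.58)/(4πk) = 4.089×10^-4/(4π·436) = 7.464×10^-8 K/W
  R_aerogel blanket = (1/8.58 − 1/9.32)/(4πk) = 0.009254/(4π·0.0161) = 0.04574 K/W
ΣR = 1.501×10^-6 + 7.464×10^-8 + 0.04574 = 0.04574 K/W
Q = ΔT/ΣR = (-156 °C − 20.5 °C)/0.04574 = -3860 W
(Negative Q ⇒ heat flows inward; heat gain = 3860 W.)

Q = 3860 W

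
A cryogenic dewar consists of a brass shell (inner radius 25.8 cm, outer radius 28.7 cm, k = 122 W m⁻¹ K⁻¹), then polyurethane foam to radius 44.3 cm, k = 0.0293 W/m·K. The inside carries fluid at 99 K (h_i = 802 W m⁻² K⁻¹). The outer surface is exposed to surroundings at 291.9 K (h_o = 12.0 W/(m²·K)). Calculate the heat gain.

Resistance network (inner→outer):
  R_conv,in = 1/(4πr²h) = 1/(4π·0.258²·802) = 0.001491 K/W
  R_brass = (1/0.258 − 1/0.287)/(4πk) = 0.3916/(4π·122) = 2.555×10^-4 K/W
  R_polyurethane foam = (1/0.287 − 1/0.443)/(4πk) = 1.227/(4π·0.0293) = 3.332 K/W
  R_conv,out = 1/(4πr²h) = 1/(4π·0.443²·12.0) = 0.03379 K/W
ΣR = 0.001491 + 2.555×10^-4 + 3.332 + 0.03379 = 3.368 K/W
Q = ΔT/ΣR = (99 K − 291.9 K)/3.368 = -57.3 W
(Negative Q ⇒ heat flows inward; heat gain = 57.3 W.)

Q = 57.3 W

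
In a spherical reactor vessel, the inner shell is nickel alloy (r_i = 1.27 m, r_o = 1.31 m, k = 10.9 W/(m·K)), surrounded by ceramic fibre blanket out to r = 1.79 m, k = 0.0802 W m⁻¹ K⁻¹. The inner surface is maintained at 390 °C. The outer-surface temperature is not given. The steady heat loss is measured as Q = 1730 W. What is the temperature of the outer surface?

Sum the resistances:
  R_nickel alloy = (1/1.27 − 1/1.31)/(4πk) = 0.02404/(4π·10.9) = 1.755×10^-4 K/W
  R_ceramic fibre blanket = (1/1.31 − 1/1.79)/(4πk) = 0.2047/(4π·0.0802) = 0.2031 K/W
ΣR = 0.2033 K/W
ΔT = Q·ΣR = 1730 × 0.2033 = 351.7 K
Heat flows outward, so T_out = T_in − ΔT = 390 − 351.7 = 38.3 °C

T_out = 38.3 °C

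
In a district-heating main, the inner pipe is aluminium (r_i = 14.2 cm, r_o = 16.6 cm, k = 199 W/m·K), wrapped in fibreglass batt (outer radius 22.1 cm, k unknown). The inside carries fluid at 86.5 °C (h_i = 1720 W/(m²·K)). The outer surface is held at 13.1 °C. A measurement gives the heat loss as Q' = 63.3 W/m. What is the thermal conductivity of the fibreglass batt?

k = 0.0393 W/m·K

ΣR = ΔT/Q' = |86.5 − 13.1|/63.3 = 1.160 m·K/W
Known resistances:
  R'_conv,in = 1/(2πr h) = 1/(2π·0.142·1720) = 6.516×10^-4 m·K/W
  R'_aluminium = ln(0.166/0.142)/(2πk) = 0.1562/(2π·199) = 1.249×10^-4 m·K/W
R_fibreglass batt = ΣR − ΣR_known = 1.160 − 7.765×10^-4 = 1.159 m·K/W
ln(r₂/r₁)/(2πk) = 1.159 ⇒ k = 0.2862/(2π·1.159) = 0.0393 W/m·K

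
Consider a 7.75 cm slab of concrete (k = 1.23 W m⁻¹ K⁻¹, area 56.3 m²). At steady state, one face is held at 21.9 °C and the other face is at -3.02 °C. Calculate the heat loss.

Q = kA·ΔT/L = 1.23 × 56.3 × |21.9 °C − -3.02 °C| / 0.0775 = 22300 W

Q = 22300 W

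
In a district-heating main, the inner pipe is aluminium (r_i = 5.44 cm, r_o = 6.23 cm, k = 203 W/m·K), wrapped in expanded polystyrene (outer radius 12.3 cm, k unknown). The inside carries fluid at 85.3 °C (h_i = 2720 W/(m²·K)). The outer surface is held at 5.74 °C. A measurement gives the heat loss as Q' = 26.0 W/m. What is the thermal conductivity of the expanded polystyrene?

k = 0.0354 W/m·K

ΣR = ΔT/Q' = |85.3 − 5.74|/26.0 = 3.060 m·K/W
Known resistances:
  R'_conv,in = 1/(2πr h) = 1/(2π·0.0544·2720) = 0.001076 m·K/W
  R'_aluminium = ln(0.0623/0.0544)/(2πk) = 0.1356/(2π·203) = 1.063×10^-4 m·K/W
R_expanded polystyrene = ΣR − ΣR_known = 3.060 − 0.001182 = 3.059 m·K/W
ln(r₂/r₁)/(2πk) = 3.059 ⇒ k = 0.6802/(2π·3.059) = 0.0354 W/m·K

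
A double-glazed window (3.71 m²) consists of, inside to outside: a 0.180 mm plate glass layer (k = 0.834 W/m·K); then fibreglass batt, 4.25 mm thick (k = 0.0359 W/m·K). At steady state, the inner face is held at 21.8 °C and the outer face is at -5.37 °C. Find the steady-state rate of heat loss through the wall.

Q = 850 W

Treat each layer as a resistance in series:
  R_plate glass = L/(kA) = 1.80×10^-4/(0.834·3.71) = 5.817×10^-5 K/W
  R_fibreglass batt = L/(kA) = 0.00425/(0.0359·3.71) = 0.03191 K/W
ΣR = 5.817×10^-5 + 0.03191 = 0.03197 K/W
Q = ΔT/ΣR = (21.8 °C − -5.37 °C)/0.03197 = 850 W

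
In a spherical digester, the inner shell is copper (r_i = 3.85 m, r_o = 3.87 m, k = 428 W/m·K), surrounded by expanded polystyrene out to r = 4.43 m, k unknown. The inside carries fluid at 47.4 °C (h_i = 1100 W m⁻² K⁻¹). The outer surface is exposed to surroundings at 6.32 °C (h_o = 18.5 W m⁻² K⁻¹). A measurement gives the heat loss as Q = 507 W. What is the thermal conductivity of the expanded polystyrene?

k = 0.0322 W/m·K

ΣR = ΔT/Q = |47.4 − 6.32|/507 = 0.08103 K/W
Known resistances:
  R_conv,in = 1/(4πr²h) = 1/(4π·3.85²·1100) = 4.881×10^-6 K/W
  R_copper = (1/3.85 − 1/3.87)/(4πk) = 0.001342/(4π·428) = 2.496×10^-7 K/W
  R_conv,out = 1/(4πr²h) = 1/(4π·4.43²·18.5) = 2.192×10^-4 K/W
R_expanded polystyrene = ΣR − ΣR_known = 0.08103 − 2.243×10^-4 = 0.08081 K/W
(1/r₁−1/r₂)/(4πk) = 0.08081 ⇒ k = 0.03266/(4π·0.08081) = 0.0322 W/m·K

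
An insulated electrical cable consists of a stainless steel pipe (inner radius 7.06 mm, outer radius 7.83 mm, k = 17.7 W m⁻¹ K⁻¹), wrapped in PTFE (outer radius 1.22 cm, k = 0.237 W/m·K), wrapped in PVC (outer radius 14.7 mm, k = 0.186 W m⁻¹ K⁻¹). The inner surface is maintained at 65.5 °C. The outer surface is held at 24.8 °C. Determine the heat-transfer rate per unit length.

Q' = 88.8 W/m

Resistance network (inner→outer):
  R'_stainless steel = ln(0.00783/0.00706)/(2πk) = 0.1035/(2π·17.7) = 9.308×10^-4 m·K/W
  R'_PTFE = ln(0.0122/0.00783)/(2πk) = 0.4435/(2π·0.237) = 0.2978 m·K/W
  R'_PVC = ln(0.0147/0.0122)/(2πk) = 0.1864/(2π·0.186) = 0.1595 m·K/W
ΣR = 9.308×10^-4 + 0.2978 + 0.1595 = 0.4582 m·K/W
Q' = ΔT/ΣR = (65.5 °C − 24.8 °C)/0.4582 = 88.8 W/m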